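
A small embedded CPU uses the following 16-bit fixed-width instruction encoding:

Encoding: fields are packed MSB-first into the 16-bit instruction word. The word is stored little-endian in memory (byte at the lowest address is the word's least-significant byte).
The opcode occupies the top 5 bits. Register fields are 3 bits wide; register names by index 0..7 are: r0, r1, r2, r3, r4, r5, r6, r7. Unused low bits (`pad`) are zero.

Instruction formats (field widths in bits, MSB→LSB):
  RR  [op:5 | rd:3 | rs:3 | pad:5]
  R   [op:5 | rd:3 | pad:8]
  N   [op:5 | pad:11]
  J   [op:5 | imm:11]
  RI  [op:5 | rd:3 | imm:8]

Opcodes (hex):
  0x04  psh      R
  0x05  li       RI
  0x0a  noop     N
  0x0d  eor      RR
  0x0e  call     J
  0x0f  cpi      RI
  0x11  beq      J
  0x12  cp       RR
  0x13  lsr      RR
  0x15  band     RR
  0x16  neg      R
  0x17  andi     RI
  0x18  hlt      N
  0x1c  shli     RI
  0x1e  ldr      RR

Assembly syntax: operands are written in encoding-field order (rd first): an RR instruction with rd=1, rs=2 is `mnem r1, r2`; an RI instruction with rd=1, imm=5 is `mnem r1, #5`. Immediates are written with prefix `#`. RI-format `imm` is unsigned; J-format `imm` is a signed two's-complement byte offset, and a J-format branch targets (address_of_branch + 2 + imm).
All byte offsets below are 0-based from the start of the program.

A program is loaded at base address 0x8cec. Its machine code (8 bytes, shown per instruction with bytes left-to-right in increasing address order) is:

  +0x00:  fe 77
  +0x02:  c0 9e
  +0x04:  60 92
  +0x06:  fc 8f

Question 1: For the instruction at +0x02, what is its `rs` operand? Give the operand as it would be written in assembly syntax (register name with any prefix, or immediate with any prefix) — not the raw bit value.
[02] c0 9e → 0x9ec0
  op=0x9ec0>>11=0x13 ⇒ lsr (RR)
  [10:8] rd=6 = r6
  [7:5] rs=6 = r6

r6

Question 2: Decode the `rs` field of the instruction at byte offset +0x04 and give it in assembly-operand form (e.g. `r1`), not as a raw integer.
r3

off 0x04: read 60 92 as little → 0x9260
  top 5b → 0x12 → cp [RR]
  rd@[10:8]=0x2 ⇒ r2
  rs@[7:5]=0x3 ⇒ r3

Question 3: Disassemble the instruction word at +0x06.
off 0x06: read fc 8f as little → 0x8ffc
  top 5b → 0x11 → beq [J]
  imm@[10:0]=0x7fc (s11→-4) ⇒ #-4

beq #-4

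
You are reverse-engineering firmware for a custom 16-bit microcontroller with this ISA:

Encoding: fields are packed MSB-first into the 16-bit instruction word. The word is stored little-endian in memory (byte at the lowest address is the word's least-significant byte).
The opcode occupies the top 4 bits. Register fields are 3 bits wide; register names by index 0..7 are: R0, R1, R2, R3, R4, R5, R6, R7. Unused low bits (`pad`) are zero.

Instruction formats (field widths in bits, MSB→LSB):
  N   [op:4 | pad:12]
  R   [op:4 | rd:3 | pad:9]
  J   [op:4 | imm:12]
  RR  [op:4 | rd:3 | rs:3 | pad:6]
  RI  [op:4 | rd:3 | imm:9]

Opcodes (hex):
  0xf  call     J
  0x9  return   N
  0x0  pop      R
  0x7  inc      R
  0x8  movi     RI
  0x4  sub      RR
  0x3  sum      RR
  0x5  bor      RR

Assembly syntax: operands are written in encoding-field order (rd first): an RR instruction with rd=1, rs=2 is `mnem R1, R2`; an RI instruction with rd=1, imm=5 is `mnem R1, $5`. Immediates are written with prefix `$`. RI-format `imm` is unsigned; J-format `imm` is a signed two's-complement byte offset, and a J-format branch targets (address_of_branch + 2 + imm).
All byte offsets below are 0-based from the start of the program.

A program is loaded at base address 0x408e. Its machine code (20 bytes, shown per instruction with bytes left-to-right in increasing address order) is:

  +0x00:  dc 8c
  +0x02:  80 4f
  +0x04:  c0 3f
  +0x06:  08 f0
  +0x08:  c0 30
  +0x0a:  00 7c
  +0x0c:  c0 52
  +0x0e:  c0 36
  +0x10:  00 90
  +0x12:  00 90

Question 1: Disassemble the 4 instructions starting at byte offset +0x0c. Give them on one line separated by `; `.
bor R1, R3; sum R3, R3; return; return

@+0c  little-endian(c0 52) = 0x52c0
  op=0x52c0>>12=0x5 ⇒ bor (RR)
  rd@[11:9]=0x1 ⇒ R1
  rs@[8:6]=0x3 ⇒ R3
@+0e  little-endian(c0 36) = 0x36c0
  op=0x36c0>>12=0x3 ⇒ sum (RR)
  rd@[11:9]=0x3 ⇒ R3
  rs@[8:6]=0x3 ⇒ R3
@+10  little-endian(00 90) = 0x9000
  op=0x9000>>12=0x9 ⇒ return (N)
@+12  little-endian(00 90) = 0x9000
  op=0x9000>>12=0x9 ⇒ return (N)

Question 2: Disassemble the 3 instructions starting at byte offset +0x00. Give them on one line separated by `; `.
+0x00: dc 8c ⇒ word 0x8cdc (little)
  top 4b → 0x8 → movi [RI]
  rd@[11:9]=0x6 ⇒ R6
  imm@[8:0]=0xdc ⇒ $220
+0x02: 80 4f ⇒ word 0x4f80 (little)
  top 4b → 0x4 → sub [RR]
  rd@[11:9]=0x7 ⇒ R7
  rs@[8:6]=0x6 ⇒ R6
+0x04: c0 3f ⇒ word 0x3fc0 (little)
  top 4b → 0x3 → sum [RR]
  rd@[11:9]=0x7 ⇒ R7
  rs@[8:6]=0x7 ⇒ R7

movi R6, $220; sub R7, R6; sum R7, R7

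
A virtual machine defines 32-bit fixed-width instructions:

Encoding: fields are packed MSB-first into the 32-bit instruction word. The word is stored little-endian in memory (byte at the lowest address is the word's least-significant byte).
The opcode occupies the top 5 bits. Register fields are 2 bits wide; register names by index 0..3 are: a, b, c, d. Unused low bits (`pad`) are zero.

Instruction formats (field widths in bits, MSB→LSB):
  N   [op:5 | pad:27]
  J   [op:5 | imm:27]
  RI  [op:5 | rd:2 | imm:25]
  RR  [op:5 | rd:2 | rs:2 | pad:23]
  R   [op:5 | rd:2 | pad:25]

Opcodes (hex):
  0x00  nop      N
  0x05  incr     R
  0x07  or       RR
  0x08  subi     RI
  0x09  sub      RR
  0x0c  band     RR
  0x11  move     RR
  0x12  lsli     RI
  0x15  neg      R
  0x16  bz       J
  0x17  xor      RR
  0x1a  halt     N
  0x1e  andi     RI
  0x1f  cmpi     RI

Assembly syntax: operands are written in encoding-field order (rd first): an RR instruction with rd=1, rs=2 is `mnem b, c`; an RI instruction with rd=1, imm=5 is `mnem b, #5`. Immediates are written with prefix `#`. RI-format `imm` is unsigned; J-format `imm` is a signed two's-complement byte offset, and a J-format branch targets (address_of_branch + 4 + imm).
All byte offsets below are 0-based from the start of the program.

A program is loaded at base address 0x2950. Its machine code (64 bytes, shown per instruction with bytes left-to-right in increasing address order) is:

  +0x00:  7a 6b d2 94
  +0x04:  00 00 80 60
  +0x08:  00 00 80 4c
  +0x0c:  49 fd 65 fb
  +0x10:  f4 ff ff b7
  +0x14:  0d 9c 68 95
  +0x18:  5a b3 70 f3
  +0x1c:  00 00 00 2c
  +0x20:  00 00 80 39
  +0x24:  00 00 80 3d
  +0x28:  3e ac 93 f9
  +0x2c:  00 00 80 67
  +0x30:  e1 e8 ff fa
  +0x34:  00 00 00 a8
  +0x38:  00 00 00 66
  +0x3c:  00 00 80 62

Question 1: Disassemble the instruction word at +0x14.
@+14  little-endian(0d 9c 68 95) = 0x95689c0d
  op=0x95689c0d>>27=0x12 ⇒ lsli (RI)
  rd@[26:25]=0x2 ⇒ c
  imm@[24:0]=0x1689c0d ⇒ #23632909

lsli c, #23632909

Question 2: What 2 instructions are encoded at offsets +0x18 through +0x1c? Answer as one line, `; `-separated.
@+18  little-endian(5a b3 70 f3) = 0xf370b35a
  op=0xf370b35a>>27=0x1e ⇒ andi (RI)
  rd@[26:25]=0x1 ⇒ b
  imm@[24:0]=0x170b35a ⇒ #24163162
@+1c  little-endian(00 00 00 2c) = 0x2c000000
  op=0x2c000000>>27=0x5 ⇒ incr (R)
  rd@[26:25]=0x2 ⇒ c

andi b, #24163162; incr c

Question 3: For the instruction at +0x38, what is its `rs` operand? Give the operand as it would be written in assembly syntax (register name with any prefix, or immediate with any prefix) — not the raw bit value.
+0x38: 00 00 00 66 ⇒ word 0x66000000 (little)
  opcode bits[31:27]=0xc: band/RR
  rd: (w>>25)&0x3=0x3 → d
  rs: (w>>23)&0x3=0x0 → a

a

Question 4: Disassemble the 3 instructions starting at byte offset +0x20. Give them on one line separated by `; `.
off 0x20: read 00 00 80 39 as little → 0x39800000
  opcode bits[31:27]=0x7: or/RR
  [26:25] rd=0 = a
  [24:23] rs=3 = d
off 0x24: read 00 00 80 3d as little → 0x3d800000
  opcode bits[31:27]=0x7: or/RR
  [26:25] rd=2 = c
  [24:23] rs=3 = d
off 0x28: read 3e ac 93 f9 as little → 0xf993ac3e
  opcode bits[31:27]=0x1f: cmpi/RI
  [26:25] rd=0 = a
  [24:0] imm=26455102 = #26455102

or a, d; or c, d; cmpi a, #26455102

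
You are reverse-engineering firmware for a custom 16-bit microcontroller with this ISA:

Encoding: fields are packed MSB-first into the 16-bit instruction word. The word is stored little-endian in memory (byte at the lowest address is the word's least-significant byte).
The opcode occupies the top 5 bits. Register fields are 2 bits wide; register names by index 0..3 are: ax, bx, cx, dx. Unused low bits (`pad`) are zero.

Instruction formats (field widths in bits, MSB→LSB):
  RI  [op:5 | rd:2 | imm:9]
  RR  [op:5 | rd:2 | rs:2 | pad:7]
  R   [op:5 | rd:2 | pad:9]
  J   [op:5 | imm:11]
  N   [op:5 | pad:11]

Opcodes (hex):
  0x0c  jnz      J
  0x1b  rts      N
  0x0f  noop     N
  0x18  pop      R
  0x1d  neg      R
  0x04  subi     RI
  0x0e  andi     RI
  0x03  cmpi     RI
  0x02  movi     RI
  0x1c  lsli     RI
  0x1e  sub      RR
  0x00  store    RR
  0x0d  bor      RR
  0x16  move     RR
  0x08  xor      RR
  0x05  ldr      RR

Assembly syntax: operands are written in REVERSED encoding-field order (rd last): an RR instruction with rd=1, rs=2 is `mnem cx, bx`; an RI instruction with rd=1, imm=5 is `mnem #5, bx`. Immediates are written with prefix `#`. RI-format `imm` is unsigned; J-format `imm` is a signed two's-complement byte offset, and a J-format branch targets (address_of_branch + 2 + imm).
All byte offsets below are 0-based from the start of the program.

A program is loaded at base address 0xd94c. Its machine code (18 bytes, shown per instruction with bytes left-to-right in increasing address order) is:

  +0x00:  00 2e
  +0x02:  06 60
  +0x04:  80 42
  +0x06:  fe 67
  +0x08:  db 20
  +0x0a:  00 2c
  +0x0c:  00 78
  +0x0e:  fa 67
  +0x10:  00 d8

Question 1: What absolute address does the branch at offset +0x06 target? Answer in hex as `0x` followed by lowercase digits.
0xd952

[06] fe 67 → 0x67fe
  op=0x67fe>>11=0xc ⇒ jnz (J)
  [10:0] imm=2046 (s11→-2) = #-2
  target = base 0xd94c + off 0x06 + 2 + imm -2 = 0xd952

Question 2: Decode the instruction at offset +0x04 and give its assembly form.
[04] 80 42 → 0x4280
  op=0x4280>>11=0x8 ⇒ xor (RR)
  [10:9] rd=1 = bx
  [8:7] rs=1 = bx

xor bx, bx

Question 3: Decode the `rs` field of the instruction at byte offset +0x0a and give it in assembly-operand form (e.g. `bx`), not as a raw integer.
off 0x0a: read 00 2c as little → 0x2c00
  top 5b → 0x5 → ldr [RR]
  rd@[10:9]=0x2 ⇒ cx
  rs@[8:7]=0x0 ⇒ ax

ax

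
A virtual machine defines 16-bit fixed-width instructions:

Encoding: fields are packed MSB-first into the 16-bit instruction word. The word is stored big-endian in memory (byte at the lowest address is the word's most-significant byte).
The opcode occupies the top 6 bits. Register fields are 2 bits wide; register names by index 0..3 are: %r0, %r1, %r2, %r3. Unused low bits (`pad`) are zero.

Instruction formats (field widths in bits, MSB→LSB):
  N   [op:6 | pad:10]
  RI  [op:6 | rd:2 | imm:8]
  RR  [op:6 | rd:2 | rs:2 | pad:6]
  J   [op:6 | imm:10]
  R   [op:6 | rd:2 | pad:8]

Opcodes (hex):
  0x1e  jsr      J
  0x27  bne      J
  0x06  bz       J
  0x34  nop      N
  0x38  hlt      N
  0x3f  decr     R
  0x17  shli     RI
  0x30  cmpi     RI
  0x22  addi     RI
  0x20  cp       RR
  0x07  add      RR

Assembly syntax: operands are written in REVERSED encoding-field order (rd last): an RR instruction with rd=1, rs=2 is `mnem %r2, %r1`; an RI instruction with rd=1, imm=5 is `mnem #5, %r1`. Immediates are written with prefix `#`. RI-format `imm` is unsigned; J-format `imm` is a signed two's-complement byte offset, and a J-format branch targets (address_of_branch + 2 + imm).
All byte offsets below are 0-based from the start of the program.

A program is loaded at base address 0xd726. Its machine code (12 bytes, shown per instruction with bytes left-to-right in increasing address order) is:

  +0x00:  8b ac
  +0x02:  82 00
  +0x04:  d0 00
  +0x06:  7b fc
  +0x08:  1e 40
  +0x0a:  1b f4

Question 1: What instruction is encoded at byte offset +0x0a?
off 0x0a: read 1b f4 as big → 0x1bf4
  opcode bits[15:10]=0x6: bz/J
  imm: (w>>0)&0x3ff=0x3f4 (s10→-12) → #-12

bz #-12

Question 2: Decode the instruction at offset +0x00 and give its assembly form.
[00] 8b ac → 0x8bac
  op=0x8bac>>10=0x22 ⇒ addi (RI)
  rd: (w>>8)&0x3=0x3 → %r3
  imm: (w>>0)&0xff=0xac → #172

addi #172, %r3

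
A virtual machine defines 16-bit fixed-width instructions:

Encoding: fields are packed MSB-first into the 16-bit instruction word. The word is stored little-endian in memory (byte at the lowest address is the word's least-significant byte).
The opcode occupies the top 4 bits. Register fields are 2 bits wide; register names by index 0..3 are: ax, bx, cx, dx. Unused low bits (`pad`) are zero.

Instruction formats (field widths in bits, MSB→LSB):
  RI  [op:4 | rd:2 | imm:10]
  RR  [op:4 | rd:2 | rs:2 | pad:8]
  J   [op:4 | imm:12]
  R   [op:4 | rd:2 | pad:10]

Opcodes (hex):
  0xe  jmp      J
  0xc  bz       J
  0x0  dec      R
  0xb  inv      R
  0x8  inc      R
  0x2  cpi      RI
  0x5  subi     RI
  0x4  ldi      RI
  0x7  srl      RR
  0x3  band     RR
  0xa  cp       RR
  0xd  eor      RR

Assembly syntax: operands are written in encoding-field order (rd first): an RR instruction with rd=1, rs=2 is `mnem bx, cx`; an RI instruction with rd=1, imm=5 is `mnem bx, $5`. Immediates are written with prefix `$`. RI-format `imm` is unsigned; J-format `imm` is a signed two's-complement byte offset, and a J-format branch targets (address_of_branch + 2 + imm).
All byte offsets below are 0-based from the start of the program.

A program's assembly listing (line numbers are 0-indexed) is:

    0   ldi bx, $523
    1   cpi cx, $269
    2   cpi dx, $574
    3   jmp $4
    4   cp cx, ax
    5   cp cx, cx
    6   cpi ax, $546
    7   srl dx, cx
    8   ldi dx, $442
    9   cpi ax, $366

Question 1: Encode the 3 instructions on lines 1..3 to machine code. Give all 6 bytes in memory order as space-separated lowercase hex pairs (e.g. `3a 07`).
0d 29 3e 2e 04 e0

1. cpi fields op=0x2:4|rd=2:2|imm=269:10 → word 290dh → 0d 29
2. cpi fields op=0x2:4|rd=3:2|imm=574:10 → word 2e3eh → 3e 2e
3. jmp fields op=0xe:4|imm=4:12 → word e004h → 04 e0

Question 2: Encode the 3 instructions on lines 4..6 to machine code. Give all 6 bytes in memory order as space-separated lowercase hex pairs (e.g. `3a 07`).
00 a8 00 aa 22 22

L4: cp op=0xa:4|rd=2:2|rs=0:2|pad=0:8 ⇒ 0xa800 ⇒ little 00 a8
L5: cp op=0xa:4|rd=2:2|rs=2:2|pad=0:8 ⇒ 0xaa00 ⇒ little 00 aa
L6: cpi op=0x2:4|rd=0:2|imm=546:10 ⇒ 0x2222 ⇒ little 22 22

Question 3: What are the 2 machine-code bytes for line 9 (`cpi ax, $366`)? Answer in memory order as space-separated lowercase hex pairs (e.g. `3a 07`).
9. cpi fields op=0x2:4|rd=0:2|imm=366:10 → word 216eh → 6e 21

6e 21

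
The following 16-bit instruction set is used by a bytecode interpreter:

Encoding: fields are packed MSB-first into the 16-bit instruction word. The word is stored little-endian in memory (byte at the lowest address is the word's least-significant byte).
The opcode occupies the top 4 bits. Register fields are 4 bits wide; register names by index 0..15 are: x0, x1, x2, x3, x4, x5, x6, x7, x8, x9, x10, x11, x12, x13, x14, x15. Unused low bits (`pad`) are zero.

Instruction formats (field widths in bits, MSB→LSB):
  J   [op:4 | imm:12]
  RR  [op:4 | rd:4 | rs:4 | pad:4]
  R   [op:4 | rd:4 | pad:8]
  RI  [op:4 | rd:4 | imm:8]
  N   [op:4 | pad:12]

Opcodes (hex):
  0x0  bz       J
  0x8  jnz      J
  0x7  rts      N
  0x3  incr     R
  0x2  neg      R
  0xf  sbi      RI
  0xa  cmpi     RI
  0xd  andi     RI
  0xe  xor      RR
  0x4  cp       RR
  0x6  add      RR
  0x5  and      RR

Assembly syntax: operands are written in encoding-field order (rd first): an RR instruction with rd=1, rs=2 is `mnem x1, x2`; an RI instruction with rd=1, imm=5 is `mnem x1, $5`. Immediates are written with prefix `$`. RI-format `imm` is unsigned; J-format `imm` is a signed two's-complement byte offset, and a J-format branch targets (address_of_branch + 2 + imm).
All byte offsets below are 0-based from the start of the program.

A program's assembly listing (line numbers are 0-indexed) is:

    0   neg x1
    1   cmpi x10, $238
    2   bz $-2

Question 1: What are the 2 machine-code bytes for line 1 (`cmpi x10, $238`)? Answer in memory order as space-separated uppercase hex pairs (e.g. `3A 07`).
line 1 (cmpi): pack op=0xa:4|rd=10:4|imm=238:8 = 0xaaee; little→ ee aa

EE AA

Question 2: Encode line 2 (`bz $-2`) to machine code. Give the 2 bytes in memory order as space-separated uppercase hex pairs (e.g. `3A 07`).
FE 0F

2. bz fields op=0x0:4|imm=-2:12 → word 0ffeh → fe 0f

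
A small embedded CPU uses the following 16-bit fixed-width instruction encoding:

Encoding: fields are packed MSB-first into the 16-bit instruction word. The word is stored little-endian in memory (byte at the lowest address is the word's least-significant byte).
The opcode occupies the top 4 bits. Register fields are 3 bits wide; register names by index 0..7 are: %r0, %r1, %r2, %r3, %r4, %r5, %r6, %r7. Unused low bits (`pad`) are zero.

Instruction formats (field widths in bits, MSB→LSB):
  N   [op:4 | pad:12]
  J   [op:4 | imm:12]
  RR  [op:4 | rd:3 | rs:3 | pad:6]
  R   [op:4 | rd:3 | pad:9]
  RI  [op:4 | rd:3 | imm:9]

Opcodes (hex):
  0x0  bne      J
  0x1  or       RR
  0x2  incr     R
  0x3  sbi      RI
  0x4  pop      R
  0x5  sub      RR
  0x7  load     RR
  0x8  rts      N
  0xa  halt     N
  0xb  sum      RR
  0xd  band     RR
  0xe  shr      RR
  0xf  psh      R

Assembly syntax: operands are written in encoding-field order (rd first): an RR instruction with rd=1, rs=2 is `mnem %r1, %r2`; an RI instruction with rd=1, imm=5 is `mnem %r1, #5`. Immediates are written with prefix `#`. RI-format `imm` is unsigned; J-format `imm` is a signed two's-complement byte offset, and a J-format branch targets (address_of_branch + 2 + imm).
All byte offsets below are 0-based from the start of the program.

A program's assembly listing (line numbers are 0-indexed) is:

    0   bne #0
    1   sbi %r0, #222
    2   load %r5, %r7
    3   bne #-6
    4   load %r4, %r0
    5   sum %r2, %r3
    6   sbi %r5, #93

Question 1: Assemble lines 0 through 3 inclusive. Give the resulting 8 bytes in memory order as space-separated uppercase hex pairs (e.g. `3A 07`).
line 0 (bne): pack op=0x0:4|imm=0:12 = 0x0000; little→ 00 00
line 1 (sbi): pack op=0x3:4|rd=0:3|imm=222:9 = 0x30de; little→ de 30
line 2 (load): pack op=0x7:4|rd=5:3|rs=7:3|pad=0:6 = 0x7bc0; little→ c0 7b
line 3 (bne): pack op=0x0:4|imm=-6:12 = 0x0ffa; little→ fa 0f

00 00 DE 30 C0 7B FA 0F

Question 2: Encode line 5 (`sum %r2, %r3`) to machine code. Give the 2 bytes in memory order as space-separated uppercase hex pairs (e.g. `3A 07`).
C0 B4

L5: sum op=0xb:4|rd=2:3|rs=3:3|pad=0:6 ⇒ 0xb4c0 ⇒ little c0 b4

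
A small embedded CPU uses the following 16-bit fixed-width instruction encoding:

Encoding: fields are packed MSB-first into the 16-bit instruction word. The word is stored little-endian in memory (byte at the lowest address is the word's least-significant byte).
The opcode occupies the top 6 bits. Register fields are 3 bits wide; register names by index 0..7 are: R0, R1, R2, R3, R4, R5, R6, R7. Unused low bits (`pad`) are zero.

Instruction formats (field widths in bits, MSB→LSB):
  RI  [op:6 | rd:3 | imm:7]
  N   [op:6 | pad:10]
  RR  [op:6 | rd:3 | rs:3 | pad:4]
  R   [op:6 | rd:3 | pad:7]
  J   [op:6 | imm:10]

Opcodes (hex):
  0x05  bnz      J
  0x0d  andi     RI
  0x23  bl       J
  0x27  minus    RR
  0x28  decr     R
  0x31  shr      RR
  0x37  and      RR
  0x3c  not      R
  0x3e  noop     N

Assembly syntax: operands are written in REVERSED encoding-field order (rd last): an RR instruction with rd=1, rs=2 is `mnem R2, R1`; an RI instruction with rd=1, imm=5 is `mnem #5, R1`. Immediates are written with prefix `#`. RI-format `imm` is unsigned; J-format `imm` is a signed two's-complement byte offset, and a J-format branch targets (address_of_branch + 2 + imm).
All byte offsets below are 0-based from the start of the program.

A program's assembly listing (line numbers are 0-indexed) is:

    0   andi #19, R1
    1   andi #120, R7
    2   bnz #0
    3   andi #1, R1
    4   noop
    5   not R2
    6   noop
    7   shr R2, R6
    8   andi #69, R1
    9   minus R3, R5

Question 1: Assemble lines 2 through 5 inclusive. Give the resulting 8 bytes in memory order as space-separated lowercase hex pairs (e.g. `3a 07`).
line 2 (bnz): pack op=0x5:6|imm=0:10 = 0x1400; little→ 00 14
line 3 (andi): pack op=0xd:6|rd=1:3|imm=1:7 = 0x3481; little→ 81 34
line 4 (noop): pack op=0x3e:6|pad=0:10 = 0xf800; little→ 00 f8
line 5 (not): pack op=0x3c:6|rd=2:3|pad=0:7 = 0xf100; little→ 00 f1

00 14 81 34 00 f8 00 f1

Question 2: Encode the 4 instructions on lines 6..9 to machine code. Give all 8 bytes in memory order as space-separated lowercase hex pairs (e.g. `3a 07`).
L6: noop op=0x3e:6|pad=0:10 ⇒ 0xf800 ⇒ little 00 f8
L7: shr op=0x31:6|rd=6:3|rs=2:3|pad=0:4 ⇒ 0xc720 ⇒ little 20 c7
L8: andi op=0xd:6|rd=1:3|imm=69:7 ⇒ 0x34c5 ⇒ little c5 34
L9: minus op=0x27:6|rd=5:3|rs=3:3|pad=0:4 ⇒ 0x9eb0 ⇒ little b0 9e

00 f8 20 c7 c5 34 b0 9e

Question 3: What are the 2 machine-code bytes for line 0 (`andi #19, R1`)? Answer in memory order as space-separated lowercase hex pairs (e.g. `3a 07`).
0. andi fields op=0xd:6|rd=1:3|imm=19:7 → word 3493h → 93 34

93 34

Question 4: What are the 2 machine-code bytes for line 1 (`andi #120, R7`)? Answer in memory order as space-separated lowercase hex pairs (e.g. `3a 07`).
L1: andi op=0xd:6|rd=7:3|imm=120:7 ⇒ 0x37f8 ⇒ little f8 37

f8 37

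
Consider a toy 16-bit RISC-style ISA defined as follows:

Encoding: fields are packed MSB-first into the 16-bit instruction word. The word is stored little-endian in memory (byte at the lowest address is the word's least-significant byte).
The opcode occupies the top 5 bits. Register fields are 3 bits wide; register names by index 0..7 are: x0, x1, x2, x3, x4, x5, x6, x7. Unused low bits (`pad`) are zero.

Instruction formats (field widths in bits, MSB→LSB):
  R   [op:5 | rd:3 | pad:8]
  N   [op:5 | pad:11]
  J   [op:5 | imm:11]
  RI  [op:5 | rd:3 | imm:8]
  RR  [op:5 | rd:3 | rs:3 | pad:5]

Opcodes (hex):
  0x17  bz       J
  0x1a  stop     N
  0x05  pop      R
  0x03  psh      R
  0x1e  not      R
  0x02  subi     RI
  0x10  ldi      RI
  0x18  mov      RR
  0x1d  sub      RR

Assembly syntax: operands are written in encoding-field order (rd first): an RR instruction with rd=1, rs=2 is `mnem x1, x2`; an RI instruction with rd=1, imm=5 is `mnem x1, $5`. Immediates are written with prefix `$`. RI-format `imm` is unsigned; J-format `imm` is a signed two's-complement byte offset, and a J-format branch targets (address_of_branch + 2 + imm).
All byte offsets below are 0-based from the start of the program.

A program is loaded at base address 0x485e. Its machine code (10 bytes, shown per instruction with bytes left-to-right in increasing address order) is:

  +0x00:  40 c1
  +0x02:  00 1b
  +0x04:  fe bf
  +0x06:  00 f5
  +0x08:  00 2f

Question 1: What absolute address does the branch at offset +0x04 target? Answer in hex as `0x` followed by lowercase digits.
0x4862

@+04  little-endian(fe bf) = 0xbffe
  opcode bits[15:11]=0x17: bz/J
  imm@[10:0]=0x7fe (s11→-2) ⇒ $-2
  target = base 0x485e + off 0x04 + 2 + imm -2 = 0x4862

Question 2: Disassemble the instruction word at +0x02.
psh x3

off 0x02: read 00 1b as little → 0x1b00
  op=0x1b00>>11=0x3 ⇒ psh (R)
  [10:8] rd=3 = x3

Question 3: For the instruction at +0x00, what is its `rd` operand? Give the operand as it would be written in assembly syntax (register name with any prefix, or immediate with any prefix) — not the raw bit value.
x1

+0x00: 40 c1 ⇒ word 0xc140 (little)
  op=0xc140>>11=0x18 ⇒ mov (RR)
  rd: (w>>8)&0x7=0x1 → x1
  rs: (w>>5)&0x7=0x2 → x2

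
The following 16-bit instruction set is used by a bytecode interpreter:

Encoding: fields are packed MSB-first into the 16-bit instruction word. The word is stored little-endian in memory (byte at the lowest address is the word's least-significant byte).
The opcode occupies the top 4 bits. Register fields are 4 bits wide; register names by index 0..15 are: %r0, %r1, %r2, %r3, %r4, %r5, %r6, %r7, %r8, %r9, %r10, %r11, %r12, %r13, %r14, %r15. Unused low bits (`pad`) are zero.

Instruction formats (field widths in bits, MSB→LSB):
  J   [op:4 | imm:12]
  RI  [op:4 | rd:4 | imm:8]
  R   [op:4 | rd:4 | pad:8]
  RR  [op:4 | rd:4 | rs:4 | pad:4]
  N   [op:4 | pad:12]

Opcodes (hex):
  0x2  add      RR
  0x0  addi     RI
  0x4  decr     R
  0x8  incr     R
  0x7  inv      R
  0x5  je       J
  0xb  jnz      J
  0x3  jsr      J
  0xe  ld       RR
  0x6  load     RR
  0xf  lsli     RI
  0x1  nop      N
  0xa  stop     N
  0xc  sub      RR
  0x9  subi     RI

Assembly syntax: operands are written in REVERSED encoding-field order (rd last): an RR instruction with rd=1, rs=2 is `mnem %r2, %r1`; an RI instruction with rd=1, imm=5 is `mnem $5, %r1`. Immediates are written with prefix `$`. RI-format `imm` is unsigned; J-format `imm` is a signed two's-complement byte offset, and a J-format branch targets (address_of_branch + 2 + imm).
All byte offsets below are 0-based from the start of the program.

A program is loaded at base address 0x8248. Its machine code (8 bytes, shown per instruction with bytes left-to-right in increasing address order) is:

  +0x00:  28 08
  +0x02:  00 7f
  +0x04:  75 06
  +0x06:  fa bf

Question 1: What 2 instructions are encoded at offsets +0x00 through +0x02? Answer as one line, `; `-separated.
addi $40, %r8; inv %r15

[00] 28 08 → 0x0828
  top 4b → 0x0 → addi [RI]
  rd@[11:8]=0x8 ⇒ %r8
  imm@[7:0]=0x28 ⇒ $40
[02] 00 7f → 0x7f00
  top 4b → 0x7 → inv [R]
  rd@[11:8]=0xf ⇒ %r15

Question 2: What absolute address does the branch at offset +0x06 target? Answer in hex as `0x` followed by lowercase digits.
0x824a

off 0x06: read fa bf as little → 0xbffa
  op=0xbffa>>12=0xb ⇒ jnz (J)
  imm@[11:0]=0xffa (s12→-6) ⇒ $-6
  target = base 0x8248 + off 0x06 + 2 + imm -6 = 0x824a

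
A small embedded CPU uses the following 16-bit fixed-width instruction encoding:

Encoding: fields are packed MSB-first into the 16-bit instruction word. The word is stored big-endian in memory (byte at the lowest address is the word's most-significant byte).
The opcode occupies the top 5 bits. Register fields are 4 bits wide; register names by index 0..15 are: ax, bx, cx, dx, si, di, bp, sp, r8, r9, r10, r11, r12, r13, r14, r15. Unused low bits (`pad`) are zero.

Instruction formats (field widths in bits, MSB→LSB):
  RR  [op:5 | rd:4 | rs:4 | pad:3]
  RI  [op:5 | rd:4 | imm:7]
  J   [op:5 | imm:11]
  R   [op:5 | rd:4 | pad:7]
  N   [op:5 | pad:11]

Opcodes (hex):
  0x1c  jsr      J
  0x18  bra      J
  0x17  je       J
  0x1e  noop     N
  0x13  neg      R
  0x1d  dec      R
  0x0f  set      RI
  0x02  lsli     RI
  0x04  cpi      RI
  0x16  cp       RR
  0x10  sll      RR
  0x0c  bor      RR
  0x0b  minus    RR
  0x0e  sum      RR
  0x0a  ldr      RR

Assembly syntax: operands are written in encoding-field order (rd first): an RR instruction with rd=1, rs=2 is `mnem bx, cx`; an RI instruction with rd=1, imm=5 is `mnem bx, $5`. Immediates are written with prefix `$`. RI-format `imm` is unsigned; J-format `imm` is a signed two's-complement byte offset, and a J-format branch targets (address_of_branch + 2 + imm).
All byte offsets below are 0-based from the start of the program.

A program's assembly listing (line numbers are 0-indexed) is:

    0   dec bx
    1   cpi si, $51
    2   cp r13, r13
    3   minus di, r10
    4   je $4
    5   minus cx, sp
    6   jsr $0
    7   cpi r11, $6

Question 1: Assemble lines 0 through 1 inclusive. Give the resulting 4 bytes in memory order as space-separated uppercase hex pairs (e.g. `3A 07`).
line 0 (dec): pack op=0x1d:5|rd=1:4|pad=0:7 = 0xe880; big→ e8 80
line 1 (cpi): pack op=0x4:5|rd=4:4|imm=51:7 = 0x2233; big→ 22 33

E8 80 22 33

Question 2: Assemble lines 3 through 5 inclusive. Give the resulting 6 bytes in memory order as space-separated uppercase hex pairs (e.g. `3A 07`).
5A D0 B8 04 59 38

3. minus fields op=0xb:5|rd=5:4|rs=10:4|pad=0:3 → word 5ad0h → 5a d0
4. je fields op=0x17:5|imm=4:11 → word b804h → b8 04
5. minus fields op=0xb:5|rd=2:4|rs=7:4|pad=0:3 → word 5938h → 59 38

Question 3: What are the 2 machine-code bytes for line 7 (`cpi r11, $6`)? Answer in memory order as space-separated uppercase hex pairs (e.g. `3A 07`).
L7: cpi op=0x4:5|rd=11:4|imm=6:7 ⇒ 0x2586 ⇒ big 25 86

25 86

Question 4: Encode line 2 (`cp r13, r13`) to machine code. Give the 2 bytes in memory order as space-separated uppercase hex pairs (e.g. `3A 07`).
L2: cp op=0x16:5|rd=13:4|rs=13:4|pad=0:3 ⇒ 0xb6e8 ⇒ big b6 e8

B6 E8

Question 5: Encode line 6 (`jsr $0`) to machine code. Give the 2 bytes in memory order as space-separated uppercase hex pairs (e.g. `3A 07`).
line 6 (jsr): pack op=0x1c:5|imm=0:11 = 0xe000; big→ e0 00

E0 00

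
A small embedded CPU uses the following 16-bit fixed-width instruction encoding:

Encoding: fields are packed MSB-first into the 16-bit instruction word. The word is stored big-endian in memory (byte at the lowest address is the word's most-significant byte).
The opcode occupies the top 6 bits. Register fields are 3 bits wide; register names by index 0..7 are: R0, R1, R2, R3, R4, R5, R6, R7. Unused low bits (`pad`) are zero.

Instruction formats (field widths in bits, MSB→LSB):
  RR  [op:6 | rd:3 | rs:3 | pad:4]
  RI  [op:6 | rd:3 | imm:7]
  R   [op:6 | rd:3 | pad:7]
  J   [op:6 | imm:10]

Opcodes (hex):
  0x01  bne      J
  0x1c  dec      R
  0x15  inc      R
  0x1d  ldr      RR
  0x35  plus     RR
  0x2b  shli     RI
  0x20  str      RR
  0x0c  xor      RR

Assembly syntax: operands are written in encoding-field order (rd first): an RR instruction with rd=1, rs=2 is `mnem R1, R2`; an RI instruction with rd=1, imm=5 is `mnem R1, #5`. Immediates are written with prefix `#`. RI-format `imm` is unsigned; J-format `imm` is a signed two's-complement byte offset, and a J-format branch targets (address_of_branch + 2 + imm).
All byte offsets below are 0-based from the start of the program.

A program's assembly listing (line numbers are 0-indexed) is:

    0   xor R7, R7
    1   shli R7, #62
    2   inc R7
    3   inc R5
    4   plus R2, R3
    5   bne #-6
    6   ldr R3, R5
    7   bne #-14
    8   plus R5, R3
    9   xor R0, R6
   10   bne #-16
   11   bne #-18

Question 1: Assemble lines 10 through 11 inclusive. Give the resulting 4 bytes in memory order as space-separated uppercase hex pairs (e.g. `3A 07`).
10. bne fields op=0x1:6|imm=-16:10 → word 07f0h → 07 f0
11. bne fields op=0x1:6|imm=-18:10 → word 07eeh → 07 ee

07 F0 07 EE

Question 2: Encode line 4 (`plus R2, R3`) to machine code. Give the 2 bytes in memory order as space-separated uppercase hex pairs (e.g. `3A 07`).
L4: plus op=0x35:6|rd=2:3|rs=3:3|pad=0:4 ⇒ 0xd530 ⇒ big d5 30

D5 30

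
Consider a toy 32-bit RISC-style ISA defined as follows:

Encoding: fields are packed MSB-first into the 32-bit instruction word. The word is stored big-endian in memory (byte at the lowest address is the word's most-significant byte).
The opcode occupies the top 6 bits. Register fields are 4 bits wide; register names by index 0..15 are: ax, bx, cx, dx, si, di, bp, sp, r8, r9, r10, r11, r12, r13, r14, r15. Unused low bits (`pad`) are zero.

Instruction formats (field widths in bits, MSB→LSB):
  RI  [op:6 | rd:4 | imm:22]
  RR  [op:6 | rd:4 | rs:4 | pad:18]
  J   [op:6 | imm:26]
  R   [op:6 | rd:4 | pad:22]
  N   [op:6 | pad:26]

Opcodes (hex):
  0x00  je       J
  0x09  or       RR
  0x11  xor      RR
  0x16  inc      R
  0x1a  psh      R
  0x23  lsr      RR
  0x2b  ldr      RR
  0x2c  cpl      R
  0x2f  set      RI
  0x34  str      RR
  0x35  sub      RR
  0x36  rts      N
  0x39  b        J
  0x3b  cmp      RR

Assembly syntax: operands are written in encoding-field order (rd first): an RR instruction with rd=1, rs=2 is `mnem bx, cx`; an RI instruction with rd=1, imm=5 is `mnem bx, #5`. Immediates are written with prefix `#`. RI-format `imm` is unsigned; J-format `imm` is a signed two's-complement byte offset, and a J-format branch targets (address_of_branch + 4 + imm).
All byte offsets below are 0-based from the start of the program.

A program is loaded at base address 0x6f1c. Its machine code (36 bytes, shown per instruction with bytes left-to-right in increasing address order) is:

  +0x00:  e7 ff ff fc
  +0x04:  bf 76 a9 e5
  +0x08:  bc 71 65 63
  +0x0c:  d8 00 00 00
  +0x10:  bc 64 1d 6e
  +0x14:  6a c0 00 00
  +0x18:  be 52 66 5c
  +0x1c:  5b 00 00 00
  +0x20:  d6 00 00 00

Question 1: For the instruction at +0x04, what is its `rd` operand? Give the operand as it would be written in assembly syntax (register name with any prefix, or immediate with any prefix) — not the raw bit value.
@+04  big-endian(bf 76 a9 e5) = 0xbf76a9e5
  top 6b → 0x2f → set [RI]
  rd: (w>>22)&0xf=0xd → r13
  imm: (w>>0)&0x3fffff=0x36a9e5 → #3582437

r13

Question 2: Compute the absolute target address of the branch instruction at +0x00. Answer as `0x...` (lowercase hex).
+0x00: e7 ff ff fc ⇒ word 0xe7fffffc (big)
  op=0xe7fffffc>>26=0x39 ⇒ b (J)
  imm: (w>>0)&0x3ffffff=0x3fffffc (s26→-4) → #-4
  target = base 0x6f1c + off 0x00 + 4 + imm -4 = 0x6f1c

0x6f1c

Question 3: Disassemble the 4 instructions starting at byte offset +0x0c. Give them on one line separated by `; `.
rts; set bx, #2366830; psh r11; set r9, #1205852

off 0x0c: read d8 00 00 00 as big → 0xd8000000
  op=0xd8000000>>26=0x36 ⇒ rts (N)
off 0x10: read bc 64 1d 6e as big → 0xbc641d6e
  op=0xbc641d6e>>26=0x2f ⇒ set (RI)
  rd: (w>>22)&0xf=0x1 → bx
  imm: (w>>0)&0x3fffff=0x241d6e → #2366830
off 0x14: read 6a c0 00 00 as big → 0x6ac00000
  op=0x6ac00000>>26=0x1a ⇒ psh (R)
  rd: (w>>22)&0xf=0xb → r11
off 0x18: read be 52 66 5c as big → 0xbe52665c
  op=0xbe52665c>>26=0x2f ⇒ set (RI)
  rd: (w>>22)&0xf=0x9 → r9
  imm: (w>>0)&0x3fffff=0x12665c → #1205852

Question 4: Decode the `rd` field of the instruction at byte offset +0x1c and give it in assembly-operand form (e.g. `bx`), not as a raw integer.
@+1c  big-endian(5b 00 00 00) = 0x5b000000
  top 6b → 0x16 → inc [R]
  rd: (w>>22)&0xf=0xc → r12

r12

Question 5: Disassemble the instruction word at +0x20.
sub r8, ax

+0x20: d6 00 00 00 ⇒ word 0xd6000000 (big)
  op=0xd6000000>>26=0x35 ⇒ sub (RR)
  rd@[25:22]=0x8 ⇒ r8
  rs@[21:18]=0x0 ⇒ ax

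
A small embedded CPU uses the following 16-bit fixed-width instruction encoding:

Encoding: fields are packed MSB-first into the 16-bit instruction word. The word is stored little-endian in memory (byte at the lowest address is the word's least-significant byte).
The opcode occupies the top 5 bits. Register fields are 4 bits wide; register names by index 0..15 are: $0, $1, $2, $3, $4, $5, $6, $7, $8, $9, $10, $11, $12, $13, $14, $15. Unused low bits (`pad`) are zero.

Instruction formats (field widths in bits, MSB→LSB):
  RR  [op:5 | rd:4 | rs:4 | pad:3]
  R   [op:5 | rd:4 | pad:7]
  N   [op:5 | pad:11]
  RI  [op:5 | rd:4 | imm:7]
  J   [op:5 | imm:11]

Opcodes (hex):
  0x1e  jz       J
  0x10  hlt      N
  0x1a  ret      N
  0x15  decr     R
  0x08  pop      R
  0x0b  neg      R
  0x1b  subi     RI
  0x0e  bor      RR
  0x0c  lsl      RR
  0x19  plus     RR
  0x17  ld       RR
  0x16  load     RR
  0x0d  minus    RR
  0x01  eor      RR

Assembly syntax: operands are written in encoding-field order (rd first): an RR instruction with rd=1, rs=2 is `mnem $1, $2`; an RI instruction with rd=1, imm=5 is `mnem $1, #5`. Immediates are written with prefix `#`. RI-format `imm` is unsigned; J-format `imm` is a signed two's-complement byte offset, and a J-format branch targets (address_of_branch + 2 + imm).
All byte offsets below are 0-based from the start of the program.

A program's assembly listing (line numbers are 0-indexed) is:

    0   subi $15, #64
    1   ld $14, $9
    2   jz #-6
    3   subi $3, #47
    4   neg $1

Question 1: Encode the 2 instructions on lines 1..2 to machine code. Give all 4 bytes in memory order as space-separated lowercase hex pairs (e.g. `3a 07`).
48 bf fa f7

1. ld fields op=0x17:5|rd=14:4|rs=9:4|pad=0:3 → word bf48h → 48 bf
2. jz fields op=0x1e:5|imm=-6:11 → word f7fah → fa f7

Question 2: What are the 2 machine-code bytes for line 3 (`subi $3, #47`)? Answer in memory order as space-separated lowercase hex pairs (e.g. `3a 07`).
3. subi fields op=0x1b:5|rd=3:4|imm=47:7 → word d9afh → af d9

af d9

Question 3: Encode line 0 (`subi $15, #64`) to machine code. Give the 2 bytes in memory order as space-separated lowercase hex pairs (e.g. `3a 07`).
L0: subi op=0x1b:5|rd=15:4|imm=64:7 ⇒ 0xdfc0 ⇒ little c0 df

c0 df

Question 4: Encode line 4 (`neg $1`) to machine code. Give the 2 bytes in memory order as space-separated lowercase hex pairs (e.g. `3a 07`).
line 4 (neg): pack op=0xb:5|rd=1:4|pad=0:7 = 0x5880; little→ 80 58

80 58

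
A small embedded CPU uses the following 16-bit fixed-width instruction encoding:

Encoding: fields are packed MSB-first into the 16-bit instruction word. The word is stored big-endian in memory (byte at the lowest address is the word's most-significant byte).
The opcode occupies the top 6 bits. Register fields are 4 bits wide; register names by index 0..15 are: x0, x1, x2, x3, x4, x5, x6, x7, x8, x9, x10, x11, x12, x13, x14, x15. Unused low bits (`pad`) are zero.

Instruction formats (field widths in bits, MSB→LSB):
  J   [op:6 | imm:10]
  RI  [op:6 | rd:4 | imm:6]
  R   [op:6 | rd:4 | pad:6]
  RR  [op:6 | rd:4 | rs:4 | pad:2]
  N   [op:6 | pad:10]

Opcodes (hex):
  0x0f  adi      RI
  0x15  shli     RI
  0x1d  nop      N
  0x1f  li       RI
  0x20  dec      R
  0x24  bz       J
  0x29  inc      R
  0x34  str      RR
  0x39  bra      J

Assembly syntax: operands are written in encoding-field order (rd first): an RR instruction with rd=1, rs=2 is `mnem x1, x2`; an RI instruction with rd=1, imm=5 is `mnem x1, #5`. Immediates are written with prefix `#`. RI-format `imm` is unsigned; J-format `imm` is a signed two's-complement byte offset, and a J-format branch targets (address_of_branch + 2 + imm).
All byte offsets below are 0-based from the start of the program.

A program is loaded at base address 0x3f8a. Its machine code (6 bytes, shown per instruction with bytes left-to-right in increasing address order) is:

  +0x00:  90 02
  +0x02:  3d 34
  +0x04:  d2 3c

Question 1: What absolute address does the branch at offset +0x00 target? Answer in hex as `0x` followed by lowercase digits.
@+00  big-endian(90 02) = 0x9002
  top 6b → 0x24 → bz [J]
  [9:0] imm=2 = #2
  target = base 0x3f8a + off 0x00 + 2 + imm 2 = 0x3f8e

0x3f8e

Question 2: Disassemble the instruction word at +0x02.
+0x02: 3d 34 ⇒ word 0x3d34 (big)
  op=0x3d34>>10=0xf ⇒ adi (RI)
  [9:6] rd=4 = x4
  [5:0] imm=52 = #52

adi x4, #52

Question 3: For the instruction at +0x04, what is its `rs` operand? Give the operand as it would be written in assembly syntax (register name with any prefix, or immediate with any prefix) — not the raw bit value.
@+04  big-endian(d2 3c) = 0xd23c
  opcode bits[15:10]=0x34: str/RR
  rd@[9:6]=0x8 ⇒ x8
  rs@[5:2]=0xf ⇒ x15

x15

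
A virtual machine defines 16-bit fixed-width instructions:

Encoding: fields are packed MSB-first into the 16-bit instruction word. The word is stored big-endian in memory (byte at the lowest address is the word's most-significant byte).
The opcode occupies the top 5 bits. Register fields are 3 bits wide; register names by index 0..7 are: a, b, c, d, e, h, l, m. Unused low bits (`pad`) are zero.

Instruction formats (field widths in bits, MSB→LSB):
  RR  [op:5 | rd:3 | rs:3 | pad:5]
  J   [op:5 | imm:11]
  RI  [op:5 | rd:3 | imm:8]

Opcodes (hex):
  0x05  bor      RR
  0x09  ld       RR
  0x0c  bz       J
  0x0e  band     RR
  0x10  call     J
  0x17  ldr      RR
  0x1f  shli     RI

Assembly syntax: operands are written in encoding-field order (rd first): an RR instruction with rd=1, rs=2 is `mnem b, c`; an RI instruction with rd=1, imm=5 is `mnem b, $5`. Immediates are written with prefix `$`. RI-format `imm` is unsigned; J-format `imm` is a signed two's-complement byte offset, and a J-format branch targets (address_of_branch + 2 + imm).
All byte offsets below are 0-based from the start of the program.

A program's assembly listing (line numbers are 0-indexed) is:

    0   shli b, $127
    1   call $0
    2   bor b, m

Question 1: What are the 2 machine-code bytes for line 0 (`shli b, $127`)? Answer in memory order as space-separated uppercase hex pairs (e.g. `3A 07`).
F9 7F

line 0 (shli): pack op=0x1f:5|rd=1:3|imm=127:8 = 0xf97f; big→ f9 7f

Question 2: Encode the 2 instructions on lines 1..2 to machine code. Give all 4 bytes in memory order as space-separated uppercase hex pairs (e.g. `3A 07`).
80 00 29 E0

1. call fields op=0x10:5|imm=0:11 → word 8000h → 80 00
2. bor fields op=0x5:5|rd=1:3|rs=7:3|pad=0:5 → word 29e0h → 29 e0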